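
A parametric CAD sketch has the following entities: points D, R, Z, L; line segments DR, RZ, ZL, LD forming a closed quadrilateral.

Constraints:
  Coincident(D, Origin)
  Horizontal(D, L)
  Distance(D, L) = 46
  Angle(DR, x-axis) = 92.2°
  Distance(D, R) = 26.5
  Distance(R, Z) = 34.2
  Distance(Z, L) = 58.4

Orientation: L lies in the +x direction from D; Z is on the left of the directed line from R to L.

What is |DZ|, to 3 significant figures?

56.7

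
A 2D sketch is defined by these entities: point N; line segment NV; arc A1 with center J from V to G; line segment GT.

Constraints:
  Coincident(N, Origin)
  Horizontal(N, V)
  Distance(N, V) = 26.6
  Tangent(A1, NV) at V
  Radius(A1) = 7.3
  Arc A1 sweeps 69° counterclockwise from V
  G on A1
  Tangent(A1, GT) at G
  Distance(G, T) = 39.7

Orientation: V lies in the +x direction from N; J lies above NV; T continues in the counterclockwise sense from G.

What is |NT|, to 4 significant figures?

63.35

N is at the origin; N and V share the same y with |NV| = 26.6 and V on the +x side, so V = (26.60, 0.000). A1 meets NV tangentially, so JV is at right angles to NV, so J = V + (0, 7.3) = (26.60, 7.300). On A1, V sits at bearing -90° from J; a 69° counterclockwise sweep puts G at bearing -21°, so G = J + 7.3·(cos -21°, sin -21°) = (33.42, 4.684). Tangency of A1 to GT means the radius JG is perpendicular to GT, so GT runs along (−sin -21°, cos -21°); with |GT| = 39.7, T = (47.64, 41.75). Then |NT| = |T − N| = 63.35.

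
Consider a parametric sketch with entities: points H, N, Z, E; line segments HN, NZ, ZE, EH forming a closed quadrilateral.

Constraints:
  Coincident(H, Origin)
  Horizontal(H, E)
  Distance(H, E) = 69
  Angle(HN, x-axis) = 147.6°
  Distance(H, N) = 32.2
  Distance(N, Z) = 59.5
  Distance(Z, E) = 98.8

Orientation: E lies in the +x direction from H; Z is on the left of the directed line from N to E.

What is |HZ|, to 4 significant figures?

70.36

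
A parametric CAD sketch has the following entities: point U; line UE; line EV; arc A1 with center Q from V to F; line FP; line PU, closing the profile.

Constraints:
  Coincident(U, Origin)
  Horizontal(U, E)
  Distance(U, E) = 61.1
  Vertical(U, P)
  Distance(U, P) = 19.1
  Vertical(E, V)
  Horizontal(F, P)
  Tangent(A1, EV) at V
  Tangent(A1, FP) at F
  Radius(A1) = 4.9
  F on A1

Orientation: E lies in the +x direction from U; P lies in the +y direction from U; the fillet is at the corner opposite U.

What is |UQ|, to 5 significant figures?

57.966

U is at the origin; U and E share the same y with |UE| = 61.1 and E on the +x side, so E = (61.100, 0.0000). U and P share the same x with |UP| = 19.1 and P on the +y side, so P = (0.0000, 19.100). The virtual corner opposite U is at (61.100, 19.100). A1 meets EV tangentially, so QV is at right angles to EV and A1 meets FP tangentially, so QF is at right angles to FP, with radius 4.9, so the center Q sits 4.9 in from both sides at Q = (56.200, 14.200). Then |UQ| = |Q − U| = 57.966.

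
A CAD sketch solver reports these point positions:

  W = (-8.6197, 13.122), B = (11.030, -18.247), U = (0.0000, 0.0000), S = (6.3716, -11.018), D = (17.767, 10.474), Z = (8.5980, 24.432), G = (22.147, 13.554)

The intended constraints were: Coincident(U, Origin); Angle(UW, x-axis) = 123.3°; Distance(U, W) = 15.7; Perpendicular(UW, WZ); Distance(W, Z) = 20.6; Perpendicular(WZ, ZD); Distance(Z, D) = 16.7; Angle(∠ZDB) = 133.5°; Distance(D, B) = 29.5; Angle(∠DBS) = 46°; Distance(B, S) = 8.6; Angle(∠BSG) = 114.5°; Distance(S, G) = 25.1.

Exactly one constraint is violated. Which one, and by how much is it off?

Distance(S, G) = 25.1 — off by 4.10.

U = (0.00, 0.00) ✓; UW at 123.3° ✓; |UW| = 15.70 ✓; ∠(UW, WZ) = 90.00° ✓; |WZ| = 20.60 ✓; ∠(WZ, ZD) = 90.00° ✓; |ZD| = 16.70 ✓; ∠ZDB = 133.5° ✓; |DB| = 29.50 ✓; ∠DBS = 46.00° ✓; |BS| = 8.600 ✓; ∠BSG = 114.5° ✓; |SG| = 29.20 ✗.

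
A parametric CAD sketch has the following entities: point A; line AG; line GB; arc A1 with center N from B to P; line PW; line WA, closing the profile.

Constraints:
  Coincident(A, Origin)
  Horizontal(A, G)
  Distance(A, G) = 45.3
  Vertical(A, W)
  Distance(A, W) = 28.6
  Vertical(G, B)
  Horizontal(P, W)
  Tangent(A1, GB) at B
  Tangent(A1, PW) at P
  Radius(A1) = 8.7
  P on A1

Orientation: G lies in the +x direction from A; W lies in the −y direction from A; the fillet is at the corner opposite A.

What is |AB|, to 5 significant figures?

49.478

The virtual corner opposite A is at (45.300, -28.600). Since A1 is tangent to GB there, NB ⟂ GB and A1 meets PW tangentially, so NP is at right angles to PW, with radius 8.7, so the center N sits 8.7 in from both sides at N = (36.600, -19.900). That places the tangent points at B = (45.300, -19.900) on GB and P = (36.600, -28.600) on PW. Then |AB| = |B − A| = 49.478.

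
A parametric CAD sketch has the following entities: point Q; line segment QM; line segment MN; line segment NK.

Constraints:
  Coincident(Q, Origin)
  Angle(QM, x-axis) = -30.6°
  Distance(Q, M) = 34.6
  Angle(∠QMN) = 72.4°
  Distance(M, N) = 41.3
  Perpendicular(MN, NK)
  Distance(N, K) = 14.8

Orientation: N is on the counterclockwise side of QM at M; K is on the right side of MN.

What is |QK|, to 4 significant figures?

56.87

∠QMN = 72.4°, so MN runs at -30.6° + (180° − 72.4°) = 77.00° from the x-axis; with |MN| = 41.3, N = M + 41.3·(cos 77.00°, sin 77.00°) = (39.07, 22.63). The perpendicularity gives NK at right angles to MN; with |NK| = 14.8 on the right of MN, K = N + 14.8·(0.9744, -0.2250) = (53.49, 19.30). Then |QK| = |K − Q| = 56.87.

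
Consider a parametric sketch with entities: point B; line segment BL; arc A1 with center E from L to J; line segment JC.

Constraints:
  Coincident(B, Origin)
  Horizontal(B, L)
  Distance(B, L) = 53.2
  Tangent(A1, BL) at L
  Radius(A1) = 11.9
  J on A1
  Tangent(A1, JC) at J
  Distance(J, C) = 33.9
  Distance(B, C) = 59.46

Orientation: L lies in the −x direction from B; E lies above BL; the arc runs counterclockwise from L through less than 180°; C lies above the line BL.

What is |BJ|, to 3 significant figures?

42.8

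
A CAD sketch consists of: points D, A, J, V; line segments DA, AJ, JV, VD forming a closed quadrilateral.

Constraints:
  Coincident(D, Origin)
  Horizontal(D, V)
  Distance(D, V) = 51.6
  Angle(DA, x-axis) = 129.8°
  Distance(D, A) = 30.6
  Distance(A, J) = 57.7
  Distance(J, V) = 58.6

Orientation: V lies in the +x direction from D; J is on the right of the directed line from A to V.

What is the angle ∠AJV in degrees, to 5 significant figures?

80.270°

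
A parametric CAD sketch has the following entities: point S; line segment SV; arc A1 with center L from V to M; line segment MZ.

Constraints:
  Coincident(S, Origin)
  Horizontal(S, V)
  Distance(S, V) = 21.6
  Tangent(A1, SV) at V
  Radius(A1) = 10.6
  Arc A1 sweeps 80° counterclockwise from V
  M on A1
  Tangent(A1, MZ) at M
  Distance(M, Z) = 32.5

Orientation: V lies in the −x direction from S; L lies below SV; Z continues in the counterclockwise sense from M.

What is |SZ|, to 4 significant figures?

55.51

On A1, V sits at bearing 90° from L; an 80° counterclockwise sweep puts M at bearing 170°, so M = L + 10.6·(cos 170°, sin 170°) = (-32.04, -8.759). The tangent condition forces LM to be normal to MZ, so MZ runs along (−sin 170°, cos 170°); with |MZ| = 32.5, Z = (-37.68, -40.77). Then |SZ| = |Z − S| = 55.51.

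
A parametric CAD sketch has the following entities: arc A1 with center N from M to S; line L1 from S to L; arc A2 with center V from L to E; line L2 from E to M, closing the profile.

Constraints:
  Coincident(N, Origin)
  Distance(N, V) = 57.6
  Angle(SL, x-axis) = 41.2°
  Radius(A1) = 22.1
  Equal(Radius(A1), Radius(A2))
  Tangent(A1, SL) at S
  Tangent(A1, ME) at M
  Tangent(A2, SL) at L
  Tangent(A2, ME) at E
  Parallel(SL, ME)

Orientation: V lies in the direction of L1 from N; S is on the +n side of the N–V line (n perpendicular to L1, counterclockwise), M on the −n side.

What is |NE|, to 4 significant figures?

61.69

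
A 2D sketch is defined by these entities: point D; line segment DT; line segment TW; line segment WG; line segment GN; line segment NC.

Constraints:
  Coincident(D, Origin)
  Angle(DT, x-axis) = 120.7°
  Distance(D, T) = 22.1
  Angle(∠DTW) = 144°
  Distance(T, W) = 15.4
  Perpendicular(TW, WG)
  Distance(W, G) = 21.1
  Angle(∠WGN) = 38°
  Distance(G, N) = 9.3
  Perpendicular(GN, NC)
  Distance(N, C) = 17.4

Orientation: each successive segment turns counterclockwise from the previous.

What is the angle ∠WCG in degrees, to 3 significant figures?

87.1°

∠WGN = 38.0° gives GN at 28.7° from the x-axis; with |GN| = 9.3, N = (-25.6, 10.2). GN ⟂ NC, so NC runs at 119°; with |NC| = 17.4, C = (-34.0, 25.4). Then cos ∠WCG = CW·CG / (|CW||CG|), giving 87.1°.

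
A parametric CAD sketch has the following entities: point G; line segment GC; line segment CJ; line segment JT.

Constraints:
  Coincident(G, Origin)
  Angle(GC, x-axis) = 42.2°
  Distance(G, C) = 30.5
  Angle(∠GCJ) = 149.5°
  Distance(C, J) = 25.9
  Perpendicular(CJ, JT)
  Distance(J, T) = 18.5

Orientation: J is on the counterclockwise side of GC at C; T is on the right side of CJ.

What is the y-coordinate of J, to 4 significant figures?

45.22

G is at the origin; GC runs at 42.2° with length 30.5, so C = 30.5·(cos 42.2°, sin 42.2°) = (22.59, 20.49). ∠GCJ = 149.5°, so CJ runs at 42.2° + (180° − 149.5°) = 72.70° from the x-axis; with |CJ| = 25.9, J = C + 25.9·(cos 72.70°, sin 72.70°) = (30.30, 45.22). So J.y = 45.22.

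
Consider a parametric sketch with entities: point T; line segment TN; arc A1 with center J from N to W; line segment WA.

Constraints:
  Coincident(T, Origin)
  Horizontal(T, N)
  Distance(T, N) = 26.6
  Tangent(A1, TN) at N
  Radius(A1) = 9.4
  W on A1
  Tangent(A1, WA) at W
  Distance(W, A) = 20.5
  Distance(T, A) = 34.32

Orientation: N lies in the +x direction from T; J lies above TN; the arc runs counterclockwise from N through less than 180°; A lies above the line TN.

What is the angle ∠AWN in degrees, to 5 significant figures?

110.10°

Checks: ∠(JN, NT) = 90.00° ✓; |JN| = 9.400 ✓; |JW| = 9.400 ✓; ∠(JW, WA) = 90.00° ✓; |WA| = 20.50 ✓; |TA| = 34.32 ✓.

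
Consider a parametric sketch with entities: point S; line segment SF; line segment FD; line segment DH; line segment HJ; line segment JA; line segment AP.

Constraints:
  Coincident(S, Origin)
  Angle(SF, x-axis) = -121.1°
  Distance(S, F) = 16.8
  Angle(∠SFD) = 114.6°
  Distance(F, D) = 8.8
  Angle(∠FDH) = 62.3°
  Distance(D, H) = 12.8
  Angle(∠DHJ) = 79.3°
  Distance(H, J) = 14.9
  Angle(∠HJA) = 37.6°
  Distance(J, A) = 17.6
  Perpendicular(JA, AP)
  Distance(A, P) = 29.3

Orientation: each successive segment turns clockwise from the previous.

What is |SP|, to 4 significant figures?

22.43

S is at the origin; SF runs at -121.1° with length 16.8, so F = (-8.678, -14.39). ∠SFD = 114.6° gives FD at 173.5° from the x-axis; with |FD| = 8.8, D = (-17.42, -13.39). ∠FDH = 62.3° gives DH at 55.80° from the x-axis; with |DH| = 12.8, H = (-10.23, -2.802). ∠DHJ = 79.3° gives HJ at -44.90° from the x-axis; with |HJ| = 14.9, J = (0.3277, -13.32). ∠HJA = 37.6° gives JA at 172.7° from the x-axis; with |JA| = 17.6, A = (-17.13, -11.08). JA ⟂ AP, so AP runs at 82.70°; with |AP| = 29.3, P = (-13.41, 17.98). Then |SP| = |P − S| = 22.43.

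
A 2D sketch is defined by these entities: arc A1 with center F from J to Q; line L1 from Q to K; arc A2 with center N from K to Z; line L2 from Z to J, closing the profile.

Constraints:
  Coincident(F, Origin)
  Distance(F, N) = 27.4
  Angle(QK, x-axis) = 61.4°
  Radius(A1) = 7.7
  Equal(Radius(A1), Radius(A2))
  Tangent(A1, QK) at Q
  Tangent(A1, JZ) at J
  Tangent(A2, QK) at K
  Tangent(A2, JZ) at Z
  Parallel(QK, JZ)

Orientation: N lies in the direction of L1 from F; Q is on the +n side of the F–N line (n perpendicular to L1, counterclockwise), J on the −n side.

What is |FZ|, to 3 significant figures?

28.5

Tangency of A1 to both parallel lines with radius 7.7 puts Q and J at F ± 7.7·n: Q = (-6.76, 3.69), J = (6.76, -3.69). Equal radii place K and Z the same way about N: K = N + 7.7·n = (6.36, 27.7), Z = N − 7.7·n = (19.9, 20.4). Then |FZ| = |Z − F| = 28.5.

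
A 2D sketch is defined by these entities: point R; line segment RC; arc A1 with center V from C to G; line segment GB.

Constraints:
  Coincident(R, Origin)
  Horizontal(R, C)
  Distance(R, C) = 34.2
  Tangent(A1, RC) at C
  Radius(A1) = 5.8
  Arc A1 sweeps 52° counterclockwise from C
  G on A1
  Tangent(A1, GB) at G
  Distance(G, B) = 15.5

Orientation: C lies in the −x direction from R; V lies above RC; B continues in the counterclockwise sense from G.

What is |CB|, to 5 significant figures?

20.194

R is at the origin; R and C share the same y with |RC| = 34.2 and C on the −x side, so C = (-34.200, 0.0000). Tangency of A1 to RC means the radius VC is perpendicular to RC, so V = C + (0, 5.8) = (-34.200, 5.8000). On A1, C sits at bearing -90° from V; a 52° counterclockwise sweep puts G at bearing -38°, so G = V + 5.8·(cos -38°, sin -38°) = (-29.630, 2.2292). The tangent condition forces VG to be normal to GB, so GB runs along (−sin -38°, cos -38°); with |GB| = 15.5, B = (-20.087, 14.443). Then |CB| = |B − C| = 20.194.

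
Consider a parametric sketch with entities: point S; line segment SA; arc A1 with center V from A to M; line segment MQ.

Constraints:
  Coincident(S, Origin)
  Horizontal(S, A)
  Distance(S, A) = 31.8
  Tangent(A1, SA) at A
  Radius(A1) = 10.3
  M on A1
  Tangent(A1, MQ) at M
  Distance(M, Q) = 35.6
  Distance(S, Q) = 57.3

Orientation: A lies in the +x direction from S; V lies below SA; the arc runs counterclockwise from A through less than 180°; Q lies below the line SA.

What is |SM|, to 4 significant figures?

25.65

S is at the origin; S and A share the same y with |SA| = 31.8 and A on the +x side, so A = (31.80, 0.000). Since A1 is tangent to SA there, VA ⟂ SA, so V = A + (0, -10.3) = (31.80, -10.30). Since VM ⟂ MQ (tangency), |VQ| = √(10.3² + 35.6²) = 37.06 regardless of where M sits on A1. So Q lies on both circle(S, 57.3) and circle(V, 37.06); the below-SA intersection is Q = (32.26, -47.36). M is the foot of the tangent from Q: M = (21.94, -13.28).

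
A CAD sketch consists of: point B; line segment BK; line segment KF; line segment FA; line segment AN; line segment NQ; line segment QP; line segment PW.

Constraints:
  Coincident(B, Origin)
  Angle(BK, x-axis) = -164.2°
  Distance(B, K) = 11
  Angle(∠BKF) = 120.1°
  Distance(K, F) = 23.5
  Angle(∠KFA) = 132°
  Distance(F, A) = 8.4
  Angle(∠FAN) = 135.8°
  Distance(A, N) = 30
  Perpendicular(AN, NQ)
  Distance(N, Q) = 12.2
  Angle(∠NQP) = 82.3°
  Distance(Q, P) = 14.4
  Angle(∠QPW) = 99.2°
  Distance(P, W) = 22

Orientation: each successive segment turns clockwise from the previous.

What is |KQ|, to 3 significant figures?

39.1

B is at the origin; BK runs at -164.2° with length 11.0, so K = (-10.6, -3.00). ∠BKF = 120.1° gives KF at 136° from the x-axis; with |KF| = 23.5, F = (-27.5, 13.4). ∠KFA = 132.0° gives FA at 87.9° from the x-axis; with |FA| = 8.4, A = (-27.2, 21.8). ∠FAN = 135.8° gives AN at 43.7° from the x-axis; with |AN| = 30.0, N = (-5.46, 42.5). The perpendicularity gives NQ at right angles to AN, so NQ runs at -46.3°; with |NQ| = 12.2, Q = (2.97, 33.7). Then |KQ| = |Q − K| = 39.1.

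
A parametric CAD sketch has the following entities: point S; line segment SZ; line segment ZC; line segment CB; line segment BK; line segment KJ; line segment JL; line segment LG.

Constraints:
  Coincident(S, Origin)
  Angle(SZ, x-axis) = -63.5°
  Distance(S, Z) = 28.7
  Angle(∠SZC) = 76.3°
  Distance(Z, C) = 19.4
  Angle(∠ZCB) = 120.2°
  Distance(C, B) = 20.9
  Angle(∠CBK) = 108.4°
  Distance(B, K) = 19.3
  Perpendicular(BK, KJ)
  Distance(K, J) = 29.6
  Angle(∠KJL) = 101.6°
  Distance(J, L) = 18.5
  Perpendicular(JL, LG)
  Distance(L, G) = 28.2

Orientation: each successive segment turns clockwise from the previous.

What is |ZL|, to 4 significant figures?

5.165

The perpendicularity gives KJ at right angles to BK, so KJ runs at -28.60°; with |KJ| = 29.6, J = (14.86, -11.92). ∠KJL = 101.6° gives JL at -107.0° from the x-axis; with |JL| = 18.5, L = (9.452, -29.61). Then |ZL| = |L − Z| = 5.165.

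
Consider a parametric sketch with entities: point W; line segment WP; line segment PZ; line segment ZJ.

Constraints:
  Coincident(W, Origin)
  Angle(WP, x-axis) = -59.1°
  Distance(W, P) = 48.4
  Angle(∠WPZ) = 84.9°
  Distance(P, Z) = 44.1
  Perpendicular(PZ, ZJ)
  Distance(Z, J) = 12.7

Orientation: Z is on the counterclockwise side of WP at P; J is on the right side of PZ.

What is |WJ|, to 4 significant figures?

72.76

W is at the origin; WP runs at -59.1° with length 48.4, so P = 48.4·(cos -59.1°, sin -59.1°) = (24.86, -41.53). ∠WPZ = 84.9°, so PZ runs at -59.1° + (180° − 84.9°) = 36.00° from the x-axis; with |PZ| = 44.1, Z = P + 44.1·(cos 36.00°, sin 36.00°) = (60.53, -15.61). The perpendicularity gives ZJ at right angles to PZ; with |ZJ| = 12.7 on the right of PZ, J = Z + 12.7·(0.5878, -0.8090) = (68.00, -25.88). Then |WJ| = |J − W| = 72.76.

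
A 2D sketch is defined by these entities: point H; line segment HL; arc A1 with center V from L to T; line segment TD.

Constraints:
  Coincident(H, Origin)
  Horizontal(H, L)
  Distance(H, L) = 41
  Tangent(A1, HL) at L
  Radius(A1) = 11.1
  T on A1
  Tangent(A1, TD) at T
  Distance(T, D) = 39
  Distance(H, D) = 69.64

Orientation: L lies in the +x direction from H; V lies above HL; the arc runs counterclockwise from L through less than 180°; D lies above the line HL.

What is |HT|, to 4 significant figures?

53.49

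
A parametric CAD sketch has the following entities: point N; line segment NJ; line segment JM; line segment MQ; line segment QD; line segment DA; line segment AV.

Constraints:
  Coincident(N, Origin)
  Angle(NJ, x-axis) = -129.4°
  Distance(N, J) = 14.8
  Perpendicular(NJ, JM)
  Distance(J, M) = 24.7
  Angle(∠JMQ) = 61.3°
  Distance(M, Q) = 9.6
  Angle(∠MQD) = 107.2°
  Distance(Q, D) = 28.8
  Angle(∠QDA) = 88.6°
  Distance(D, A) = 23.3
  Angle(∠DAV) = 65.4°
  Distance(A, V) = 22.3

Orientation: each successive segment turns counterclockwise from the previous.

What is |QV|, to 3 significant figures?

15.8

N is at the origin; NJ runs at -129.4° with length 14.8, so J = (-9.39, -11.4). NJ ⟂ JM, so JM runs at -39.4°; with |JM| = 24.7, M = (9.69, -27.1). ∠JMQ = 61.3° gives MQ at 79.3° from the x-axis; with |MQ| = 9.6, Q = (11.5, -17.7). ∠MQD = 107.2° gives QD at 152° from the x-axis; with |QD| = 28.8, D = (-14.0, -4.20). ∠QDA = 88.6° gives DA at -116° from the x-axis; with |DA| = 23.3, A = (-24.4, -25.1). ∠DAV = 65.4° gives AV at -1.90° from the x-axis; with |AV| = 22.3, V = (-2.09, -25.8). Then |QV| = |V − Q| = 15.8.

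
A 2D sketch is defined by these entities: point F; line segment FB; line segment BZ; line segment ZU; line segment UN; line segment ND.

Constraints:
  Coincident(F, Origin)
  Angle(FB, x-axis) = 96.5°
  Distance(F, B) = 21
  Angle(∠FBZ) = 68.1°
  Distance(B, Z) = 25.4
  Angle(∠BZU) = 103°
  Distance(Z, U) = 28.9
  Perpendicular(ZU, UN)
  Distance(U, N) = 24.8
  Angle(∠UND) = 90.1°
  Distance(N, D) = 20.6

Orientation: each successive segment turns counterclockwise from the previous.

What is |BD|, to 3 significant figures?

14.0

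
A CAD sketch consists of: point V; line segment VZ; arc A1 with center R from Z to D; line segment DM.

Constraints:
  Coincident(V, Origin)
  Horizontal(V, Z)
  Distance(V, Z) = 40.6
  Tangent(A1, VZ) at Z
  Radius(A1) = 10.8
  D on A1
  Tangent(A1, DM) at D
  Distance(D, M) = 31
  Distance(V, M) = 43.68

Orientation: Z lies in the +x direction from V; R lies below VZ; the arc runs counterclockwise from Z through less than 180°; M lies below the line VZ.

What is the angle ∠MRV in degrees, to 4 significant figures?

70.19°

Checks: |VZ| = 40.60 ✓; |RD| = 10.80 ✓; ∠(RD, DM) = 90.00° ✓; |DM| = 31.00 ✓; |VM| = 43.68 ✓.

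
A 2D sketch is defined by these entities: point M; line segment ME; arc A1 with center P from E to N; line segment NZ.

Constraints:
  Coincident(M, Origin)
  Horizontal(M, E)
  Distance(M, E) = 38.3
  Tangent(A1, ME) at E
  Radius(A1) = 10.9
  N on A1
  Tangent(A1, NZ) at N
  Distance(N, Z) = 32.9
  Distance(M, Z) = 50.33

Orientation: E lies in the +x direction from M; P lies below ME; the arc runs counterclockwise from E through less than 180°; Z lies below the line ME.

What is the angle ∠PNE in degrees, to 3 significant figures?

46.4°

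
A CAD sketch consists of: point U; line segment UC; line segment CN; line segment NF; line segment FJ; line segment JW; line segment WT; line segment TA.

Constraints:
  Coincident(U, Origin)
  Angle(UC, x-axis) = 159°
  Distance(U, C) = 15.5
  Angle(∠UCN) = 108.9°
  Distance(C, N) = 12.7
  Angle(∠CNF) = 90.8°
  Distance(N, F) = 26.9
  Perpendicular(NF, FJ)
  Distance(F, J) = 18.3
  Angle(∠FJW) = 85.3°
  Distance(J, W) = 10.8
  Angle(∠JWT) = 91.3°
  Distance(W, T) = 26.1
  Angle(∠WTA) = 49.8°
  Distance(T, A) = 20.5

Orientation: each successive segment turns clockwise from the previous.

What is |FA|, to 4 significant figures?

7.869

U is at the origin; UC runs at 159.0° with length 15.5, so C = (-14.47, 5.555). ∠UCN = 108.9° gives CN at 87.90° from the x-axis; with |CN| = 12.7, N = (-14.01, 18.25). ∠CNF = 90.8° gives NF at -1.300° from the x-axis; with |NF| = 26.9, F = (12.89, 17.64). NF is perpendicular to FJ, so FJ runs at -91.30°; with |FJ| = 18.3, J = (12.47, -0.6594). ∠FJW = 85.3° gives JW at 174.0° from the x-axis; with |JW| = 10.8, W = (1.732, 0.4695). ∠JWT = 91.3° gives WT at 85.30° from the x-axis; with |WT| = 26.1, T = (3.871, 26.48). ∠WTA = 49.8° gives TA at -44.90° from the x-axis; with |TA| = 20.5, A = (18.39, 12.01). Then |FA| = |A − F| = 7.869.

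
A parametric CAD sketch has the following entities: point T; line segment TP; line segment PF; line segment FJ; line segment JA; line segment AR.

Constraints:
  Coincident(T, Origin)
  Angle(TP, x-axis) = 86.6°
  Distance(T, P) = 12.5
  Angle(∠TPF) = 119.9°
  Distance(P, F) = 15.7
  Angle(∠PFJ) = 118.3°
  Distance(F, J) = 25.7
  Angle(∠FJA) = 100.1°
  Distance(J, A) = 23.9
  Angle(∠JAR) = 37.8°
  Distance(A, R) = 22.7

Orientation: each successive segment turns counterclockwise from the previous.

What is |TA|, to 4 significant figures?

30.76

T is at the origin; TP runs at 86.6° with length 12.5, so P = (0.7413, 12.48). ∠TPF = 119.9° gives PF at 146.7° from the x-axis; with |PF| = 15.7, F = (-12.38, 21.10). ∠PFJ = 118.3° gives FJ at -151.6° from the x-axis; with |FJ| = 25.7, J = (-34.99, 8.874). ∠FJA = 100.1° gives JA at -71.70° from the x-axis; with |JA| = 23.9, A = (-27.48, -13.82). Then |TA| = |A − T| = 30.76.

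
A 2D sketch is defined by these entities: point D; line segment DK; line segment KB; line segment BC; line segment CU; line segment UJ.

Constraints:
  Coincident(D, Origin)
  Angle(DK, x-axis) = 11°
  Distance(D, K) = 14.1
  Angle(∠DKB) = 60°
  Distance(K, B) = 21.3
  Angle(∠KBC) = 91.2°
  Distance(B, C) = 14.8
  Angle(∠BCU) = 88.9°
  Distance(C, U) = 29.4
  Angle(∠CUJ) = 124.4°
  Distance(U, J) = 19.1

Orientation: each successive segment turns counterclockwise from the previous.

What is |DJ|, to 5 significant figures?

28.811

D is at the origin; DK runs at 11.0° with length 14.1, so K = (13.841, 2.6904). ∠DKB = 60.0° gives KB at 131.00° from the x-axis; with |KB| = 21.3, B = (-0.13311, 18.766). ∠KBC = 91.2° gives BC at -140.20° from the x-axis; with |BC| = 14.8, C = (-11.504, 9.2921). ∠BCU = 88.9° gives CU at -49.100° from the x-axis; with |CU| = 29.4, U = (7.7457, -12.930). ∠CUJ = 124.4° gives UJ at 6.5000° from the x-axis; with |UJ| = 19.1, J = (26.723, -10.768). Then |DJ| = |J − D| = 28.811.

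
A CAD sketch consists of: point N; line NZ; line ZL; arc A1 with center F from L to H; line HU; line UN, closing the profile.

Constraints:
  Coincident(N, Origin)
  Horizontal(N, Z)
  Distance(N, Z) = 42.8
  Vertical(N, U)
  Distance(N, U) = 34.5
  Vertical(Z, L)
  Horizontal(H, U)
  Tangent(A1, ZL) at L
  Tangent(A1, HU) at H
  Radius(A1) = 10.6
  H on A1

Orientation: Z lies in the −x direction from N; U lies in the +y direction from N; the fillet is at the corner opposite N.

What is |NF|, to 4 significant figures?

40.10

N is at the origin; N and Z share the same y with |NZ| = 42.8 and Z on the −x side, so Z = (-42.80, 0.000). NU is vertical with |NU| = 34.5 and U on the +y side, so U = (0.000, 34.50). The virtual corner opposite N is at (-42.80, 34.50). Since A1 is tangent to ZL there, FL ⟂ ZL and A1 meets HU tangentially, so FH is at right angles to HU, with radius 10.6, so the center F sits 10.6 in from both sides at F = (-32.20, 23.90). Then |NF| = |F − N| = 40.10.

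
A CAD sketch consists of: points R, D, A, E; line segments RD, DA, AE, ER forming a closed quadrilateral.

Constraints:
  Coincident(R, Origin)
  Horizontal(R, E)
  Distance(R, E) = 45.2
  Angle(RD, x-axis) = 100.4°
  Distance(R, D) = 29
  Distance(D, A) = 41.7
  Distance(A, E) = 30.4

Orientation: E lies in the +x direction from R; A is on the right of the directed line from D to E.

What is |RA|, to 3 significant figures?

17.4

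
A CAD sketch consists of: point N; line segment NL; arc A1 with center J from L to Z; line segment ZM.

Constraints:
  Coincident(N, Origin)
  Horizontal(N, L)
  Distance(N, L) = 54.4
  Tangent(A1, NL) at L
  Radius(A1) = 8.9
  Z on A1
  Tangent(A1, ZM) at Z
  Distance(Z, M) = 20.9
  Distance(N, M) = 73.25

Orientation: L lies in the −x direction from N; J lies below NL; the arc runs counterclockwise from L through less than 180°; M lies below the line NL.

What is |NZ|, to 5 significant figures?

63.398

Checks: |JZ| = 8.900 ✓; ∠(JZ, ZM) = 90.00° ✓; |ZM| = 20.90 ✓; |NM| = 73.25 ✓.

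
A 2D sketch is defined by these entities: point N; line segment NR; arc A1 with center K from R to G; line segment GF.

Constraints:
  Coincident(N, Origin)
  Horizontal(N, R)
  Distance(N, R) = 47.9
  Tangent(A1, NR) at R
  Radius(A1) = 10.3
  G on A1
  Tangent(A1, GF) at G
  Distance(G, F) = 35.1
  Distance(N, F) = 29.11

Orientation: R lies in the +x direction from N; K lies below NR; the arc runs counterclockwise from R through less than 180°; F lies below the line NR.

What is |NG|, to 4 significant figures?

41.29

Checks: |KG| = 10.30 ✓; ∠(KG, GF) = 90.00° ✓; |GF| = 35.10 ✓; |NF| = 29.11 ✓.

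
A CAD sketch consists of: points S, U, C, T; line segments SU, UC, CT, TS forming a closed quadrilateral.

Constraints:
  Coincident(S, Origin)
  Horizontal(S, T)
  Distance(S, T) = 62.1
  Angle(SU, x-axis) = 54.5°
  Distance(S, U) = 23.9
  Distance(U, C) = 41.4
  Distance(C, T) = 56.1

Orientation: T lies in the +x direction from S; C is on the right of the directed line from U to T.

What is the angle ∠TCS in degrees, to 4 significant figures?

92.66°

Checks: S = (0.00, 0.00) ✓; |UC| = 41.40 ✓; |CT| = 56.10 ✓.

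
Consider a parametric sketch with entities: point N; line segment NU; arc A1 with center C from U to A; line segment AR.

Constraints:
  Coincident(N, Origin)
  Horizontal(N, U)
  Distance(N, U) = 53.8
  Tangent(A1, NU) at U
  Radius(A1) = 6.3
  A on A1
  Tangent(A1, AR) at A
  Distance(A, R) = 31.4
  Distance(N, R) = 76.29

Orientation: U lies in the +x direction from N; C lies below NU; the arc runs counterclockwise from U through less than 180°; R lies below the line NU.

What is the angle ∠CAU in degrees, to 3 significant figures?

26.5°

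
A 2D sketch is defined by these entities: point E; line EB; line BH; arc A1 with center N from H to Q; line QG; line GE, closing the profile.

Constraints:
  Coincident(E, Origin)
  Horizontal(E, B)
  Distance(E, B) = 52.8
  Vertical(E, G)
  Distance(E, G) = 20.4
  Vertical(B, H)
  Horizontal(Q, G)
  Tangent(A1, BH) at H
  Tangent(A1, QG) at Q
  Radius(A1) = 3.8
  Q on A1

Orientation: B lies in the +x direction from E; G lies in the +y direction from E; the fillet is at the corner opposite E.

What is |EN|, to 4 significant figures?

51.74

E and G share the same x with |EG| = 20.4 and G on the +y side, so G = (0.000, 20.40). The virtual corner opposite E is at (52.80, 20.40). Since A1 is tangent to BH there, NH ⟂ BH and since A1 is tangent to QG there, NQ ⟂ QG, with radius 3.8, so the center N sits 3.8 in from both sides at N = (49.00, 16.60). Then |EN| = |N − E| = 51.74.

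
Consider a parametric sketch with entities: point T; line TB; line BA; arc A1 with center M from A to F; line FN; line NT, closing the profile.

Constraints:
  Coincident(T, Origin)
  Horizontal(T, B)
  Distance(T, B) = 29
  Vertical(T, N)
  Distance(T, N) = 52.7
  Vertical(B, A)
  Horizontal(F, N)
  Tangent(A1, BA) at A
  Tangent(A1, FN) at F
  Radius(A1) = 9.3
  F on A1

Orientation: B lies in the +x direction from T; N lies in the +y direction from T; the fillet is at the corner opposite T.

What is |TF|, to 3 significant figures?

56.3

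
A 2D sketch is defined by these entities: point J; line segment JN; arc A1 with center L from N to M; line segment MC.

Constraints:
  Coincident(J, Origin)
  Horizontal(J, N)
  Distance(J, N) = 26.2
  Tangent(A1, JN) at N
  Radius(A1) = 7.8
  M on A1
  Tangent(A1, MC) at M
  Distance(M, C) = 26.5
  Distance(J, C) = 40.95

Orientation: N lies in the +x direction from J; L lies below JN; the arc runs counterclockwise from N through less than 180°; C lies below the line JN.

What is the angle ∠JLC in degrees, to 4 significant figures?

96.33°

J is at the origin; JN is horizontal with |JN| = 26.2 and N on the +x side, so N = (26.20, 0.000). Since A1 is tangent to JN there, LN ⟂ JN, so L = N + (0, -7.8) = (26.20, -7.800). Since LM ⟂ MC (tangency), |LC| = √(7.8² + 26.5²) = 27.62 regardless of where M sits on A1. So C lies on both circle(J, 40.95) and circle(L, 27.62); the below-JN intersection is C = (21.29, -34.98). M is the foot of the tangent from C: M = (18.44, -8.636).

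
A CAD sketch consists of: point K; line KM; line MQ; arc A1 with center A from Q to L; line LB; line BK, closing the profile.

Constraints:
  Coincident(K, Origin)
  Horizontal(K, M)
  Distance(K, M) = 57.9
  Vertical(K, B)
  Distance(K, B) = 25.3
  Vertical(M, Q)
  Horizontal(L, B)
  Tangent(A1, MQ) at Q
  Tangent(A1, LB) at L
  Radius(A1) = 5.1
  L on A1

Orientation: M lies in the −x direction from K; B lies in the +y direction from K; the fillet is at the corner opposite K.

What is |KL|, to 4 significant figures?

58.55

K is at the origin; K and M share the same y with |KM| = 57.9 and M on the −x side, so M = (-57.90, 0.000). KB is vertical with |KB| = 25.3 and B on the +y side, so B = (0.000, 25.30). The virtual corner opposite K is at (-57.90, 25.30). A1 meets MQ tangentially, so AQ is at right angles to MQ and tangency of A1 to LB means the radius AL is perpendicular to LB, with radius 5.1, so the center A sits 5.1 in from both sides at A = (-52.80, 20.20). That places the tangent points at Q = (-57.90, 20.20) on MQ and L = (-52.80, 25.30) on LB. Then |KL| = |L − K| = 58.55.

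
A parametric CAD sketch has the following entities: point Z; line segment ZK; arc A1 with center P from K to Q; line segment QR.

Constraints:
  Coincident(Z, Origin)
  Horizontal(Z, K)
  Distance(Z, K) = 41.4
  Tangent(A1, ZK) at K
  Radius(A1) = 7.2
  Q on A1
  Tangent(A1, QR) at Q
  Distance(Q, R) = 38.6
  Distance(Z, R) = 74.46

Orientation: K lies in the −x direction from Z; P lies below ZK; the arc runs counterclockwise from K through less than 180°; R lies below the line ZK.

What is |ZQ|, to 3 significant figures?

48.3

Z is at the origin; ZK is horizontal with |ZK| = 41.4 and K on the −x side, so K = (-41.4, 0.00). A1 meets ZK tangentially, so PK is at right angles to ZK, so P = K + (0, -7.2) = (-41.4, -7.20). Since PQ ⟂ QR (tangency), |PR| = √(7.2² + 38.6²) = 39.3 regardless of where Q sits on A1. So R lies on both circle(Z, 74.46) and circle(P, 39.3); the below-ZK intersection is R = (-62.7, -40.2). Q is the foot of the tangent from R: Q = (-48.1, -4.48).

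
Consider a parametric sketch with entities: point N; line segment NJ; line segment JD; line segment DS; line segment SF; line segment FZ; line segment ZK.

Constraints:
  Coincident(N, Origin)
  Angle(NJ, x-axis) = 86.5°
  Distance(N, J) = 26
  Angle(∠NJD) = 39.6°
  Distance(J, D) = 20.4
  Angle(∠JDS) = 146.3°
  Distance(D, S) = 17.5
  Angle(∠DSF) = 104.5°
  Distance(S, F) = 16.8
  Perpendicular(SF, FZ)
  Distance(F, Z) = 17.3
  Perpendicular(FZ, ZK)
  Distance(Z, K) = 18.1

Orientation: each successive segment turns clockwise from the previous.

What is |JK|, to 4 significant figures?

19.25

The perpendicularity gives FZ at right angles to SF, so FZ runs at 106.9°; with |FZ| = 17.3, Z = (-6.764, 3.653). FZ ⟂ ZK, so ZK runs at 16.90°; with |ZK| = 18.1, K = (10.55, 8.915). Then |JK| = |K − J| = 19.25.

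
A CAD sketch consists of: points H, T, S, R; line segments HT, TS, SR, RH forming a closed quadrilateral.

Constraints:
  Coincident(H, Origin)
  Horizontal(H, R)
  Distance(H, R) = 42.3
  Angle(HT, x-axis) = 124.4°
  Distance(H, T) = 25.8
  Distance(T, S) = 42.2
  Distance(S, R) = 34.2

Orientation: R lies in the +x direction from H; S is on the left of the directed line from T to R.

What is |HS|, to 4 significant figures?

40.41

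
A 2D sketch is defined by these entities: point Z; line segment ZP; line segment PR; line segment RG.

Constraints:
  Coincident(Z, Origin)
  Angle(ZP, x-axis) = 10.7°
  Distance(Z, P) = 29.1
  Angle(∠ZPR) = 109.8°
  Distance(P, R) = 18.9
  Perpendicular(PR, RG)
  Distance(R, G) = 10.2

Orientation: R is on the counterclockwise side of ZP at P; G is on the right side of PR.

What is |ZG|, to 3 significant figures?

47.3

Z is at the origin; ZP runs at 10.7° with length 29.1, so P = 29.1·(cos 10.7°, sin 10.7°) = (28.6, 5.40). ∠ZPR = 109.8°, so PR runs at 10.7° + (180° − 109.8°) = 80.9° from the x-axis; with |PR| = 18.9, R = P + 18.9·(cos 80.9°, sin 80.9°) = (31.6, 24.1). PR ⟂ RG; with |RG| = 10.2 on the right of PR, G = R + 10.2·(0.987, -0.158) = (41.7, 22.5). Then |ZG| = |G − Z| = 47.3.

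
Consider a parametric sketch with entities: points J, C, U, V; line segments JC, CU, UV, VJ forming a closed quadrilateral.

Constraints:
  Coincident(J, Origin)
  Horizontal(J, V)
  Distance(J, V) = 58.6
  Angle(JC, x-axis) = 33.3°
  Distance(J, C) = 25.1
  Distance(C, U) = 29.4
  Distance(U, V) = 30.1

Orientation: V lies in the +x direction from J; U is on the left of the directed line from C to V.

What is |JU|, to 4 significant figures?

54.45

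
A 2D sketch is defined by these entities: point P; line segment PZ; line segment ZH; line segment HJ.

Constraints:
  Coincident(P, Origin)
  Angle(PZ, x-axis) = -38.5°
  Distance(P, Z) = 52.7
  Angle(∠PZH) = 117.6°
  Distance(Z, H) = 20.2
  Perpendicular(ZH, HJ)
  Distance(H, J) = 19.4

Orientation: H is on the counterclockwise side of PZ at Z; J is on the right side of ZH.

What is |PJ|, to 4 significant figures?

79.75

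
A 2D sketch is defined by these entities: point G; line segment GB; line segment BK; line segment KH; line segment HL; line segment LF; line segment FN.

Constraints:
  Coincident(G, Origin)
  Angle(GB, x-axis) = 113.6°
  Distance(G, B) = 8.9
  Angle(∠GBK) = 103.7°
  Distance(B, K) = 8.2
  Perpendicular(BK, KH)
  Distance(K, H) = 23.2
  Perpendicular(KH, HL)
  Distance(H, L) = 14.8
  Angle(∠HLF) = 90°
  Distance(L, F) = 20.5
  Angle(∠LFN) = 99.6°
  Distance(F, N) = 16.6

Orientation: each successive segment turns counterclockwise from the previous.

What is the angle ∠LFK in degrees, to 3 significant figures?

100°

KH is perpendicular to HL, so HL runs at 9.90°; with |HL| = 14.8, L = (6.93, -13.6). ∠HLF = 90.0° gives LF at 99.9° from the x-axis; with |LF| = 20.5, F = (3.40, 6.63). Then cos ∠LFK = FL·FK / (|FL||FK|), giving 100°.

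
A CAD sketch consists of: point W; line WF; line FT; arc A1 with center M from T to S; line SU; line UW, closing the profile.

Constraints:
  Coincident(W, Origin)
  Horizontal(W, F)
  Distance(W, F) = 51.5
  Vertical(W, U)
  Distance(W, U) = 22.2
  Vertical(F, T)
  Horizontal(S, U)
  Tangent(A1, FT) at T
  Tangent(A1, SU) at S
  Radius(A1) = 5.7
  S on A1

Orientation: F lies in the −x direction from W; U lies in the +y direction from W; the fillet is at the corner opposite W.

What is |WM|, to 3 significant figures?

48.7

W is at the origin; W and F share the same y with |WF| = 51.5 and F on the −x side, so F = (-51.5, 0.00). WU is vertical with |WU| = 22.2 and U on the +y side, so U = (0.00, 22.2). The virtual corner opposite W is at (-51.5, 22.2). Tangency of A1 to FT means the radius MT is perpendicular to FT and the tangent condition forces MS to be normal to SU, with radius 5.7, so the center M sits 5.7 in from both sides at M = (-45.8, 16.5). Then |WM| = |M − W| = 48.7.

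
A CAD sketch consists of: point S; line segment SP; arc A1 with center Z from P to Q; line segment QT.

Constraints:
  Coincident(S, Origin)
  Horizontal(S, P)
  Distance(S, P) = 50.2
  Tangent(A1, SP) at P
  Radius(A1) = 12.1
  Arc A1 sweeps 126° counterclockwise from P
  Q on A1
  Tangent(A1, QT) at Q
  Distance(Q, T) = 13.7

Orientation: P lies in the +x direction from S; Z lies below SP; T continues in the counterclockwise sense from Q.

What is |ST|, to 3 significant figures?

57.2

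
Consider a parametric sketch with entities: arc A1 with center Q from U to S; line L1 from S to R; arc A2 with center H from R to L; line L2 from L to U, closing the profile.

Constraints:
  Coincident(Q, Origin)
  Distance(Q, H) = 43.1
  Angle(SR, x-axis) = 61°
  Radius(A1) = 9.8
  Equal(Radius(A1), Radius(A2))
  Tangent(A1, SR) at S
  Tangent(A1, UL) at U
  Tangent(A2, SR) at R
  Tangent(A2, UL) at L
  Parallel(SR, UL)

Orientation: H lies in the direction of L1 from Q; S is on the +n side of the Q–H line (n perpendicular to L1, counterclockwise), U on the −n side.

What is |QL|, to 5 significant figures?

44.200

The slot axis is L1's direction at 61.0°, so u = (cos 61.0°, sin 61.0°) = (0.48481, 0.87462) and n = (−sin 61.0°, cos 61.0°) = (-0.87462, 0.48481). Q is at the origin and H lies 43.1 along u from Q, so H = 43.1·u = (20.895, 37.696). Tangency of A1 to both parallel lines with radius 9.8 puts S and U at Q ± 9.8·n: S = (-8.5713, 4.7511), U = (8.5713, -4.7511). Equal radii place R and L the same way about H: R = H + 9.8·n = (12.324, 42.447), L = H − 9.8·n = (29.467, 32.945). Then |QL| = |L − Q| = 44.200.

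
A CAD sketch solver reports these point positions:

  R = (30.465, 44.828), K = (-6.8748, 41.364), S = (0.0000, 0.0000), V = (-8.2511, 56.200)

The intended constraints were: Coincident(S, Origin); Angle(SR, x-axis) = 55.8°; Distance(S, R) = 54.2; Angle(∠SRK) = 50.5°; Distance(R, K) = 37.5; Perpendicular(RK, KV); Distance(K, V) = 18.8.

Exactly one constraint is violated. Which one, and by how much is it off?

Distance(K, V) = 18.8 — off by 3.90.

S = (0.00, 0.00) ✓; SR at 55.80° ✓; |SR| = 54.20 ✓; ∠SRK = 50.50° ✓; |RK| = 37.50 ✓; ∠(RK, KV) = 90.00° ✓; |KV| = 14.90 ✗.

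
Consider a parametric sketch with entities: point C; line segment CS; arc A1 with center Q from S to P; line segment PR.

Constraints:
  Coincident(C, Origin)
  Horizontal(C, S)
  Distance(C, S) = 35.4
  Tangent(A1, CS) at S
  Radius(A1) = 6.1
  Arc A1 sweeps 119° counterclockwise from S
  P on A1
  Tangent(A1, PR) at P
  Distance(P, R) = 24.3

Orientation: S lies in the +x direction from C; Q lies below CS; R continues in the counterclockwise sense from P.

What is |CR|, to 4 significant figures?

51.67

C is at the origin; CS is horizontal with |CS| = 35.4 and S on the +x side, so S = (35.40, 0.000). Since A1 is tangent to CS there, QS ⟂ CS, so Q = S + (0, -6.1) = (35.40, -6.100). On A1, S sits at bearing 90° from Q; a 119° counterclockwise sweep puts P at bearing 209°, so P = Q + 6.1·(cos 209°, sin 209°) = (30.06, -9.057). A1 meets PR tangentially, so QP is at right angles to PR, so PR runs along (−sin 209°, cos 209°); with |PR| = 24.3, R = (41.85, -30.31). Then |CR| = |R − C| = 51.67.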